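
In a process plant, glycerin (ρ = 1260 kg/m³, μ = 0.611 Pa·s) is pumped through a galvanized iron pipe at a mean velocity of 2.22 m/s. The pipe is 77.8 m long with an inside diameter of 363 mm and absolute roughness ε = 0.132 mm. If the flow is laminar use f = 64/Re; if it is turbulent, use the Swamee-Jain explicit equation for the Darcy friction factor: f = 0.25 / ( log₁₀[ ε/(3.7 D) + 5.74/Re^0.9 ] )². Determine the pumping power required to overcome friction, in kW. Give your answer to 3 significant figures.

P ≈ 5.89 kW

Reynolds number Re = ρVD/μ = 1260 · 2.22 · 0.363 / 0.611 = 1662.
Re < 2300 → laminar flow, so f = 64/Re = 64/1662 = 0.03851 (the turbulent correlation is not needed).
Darcy-Weisbach: ΔP = f(L/D)(ρV²/2) = 0.03851·(77.8/0.363)·(1260·2.22²/2) = 0.03851·214.3·3105 = 2.563e+04 Pa.
Q = V·A = 2.22·0.1035 = 0.2298 m³/s.
Pumping power P = QΔP = 0.2298·2.563e+04 = 5888 W = 5.89 kW.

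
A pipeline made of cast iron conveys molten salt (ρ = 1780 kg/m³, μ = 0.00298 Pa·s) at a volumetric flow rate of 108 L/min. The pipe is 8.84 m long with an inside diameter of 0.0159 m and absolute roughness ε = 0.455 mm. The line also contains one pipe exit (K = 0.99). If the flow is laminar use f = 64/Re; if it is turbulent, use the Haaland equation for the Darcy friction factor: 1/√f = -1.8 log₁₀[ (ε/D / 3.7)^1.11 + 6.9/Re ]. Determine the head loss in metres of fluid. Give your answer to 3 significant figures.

Q = 108 L/min = 108/60000 = 0.0018 m³/s.
Cross-sectional area A = πD²/4 = π(0.0159)²/4 = 0.0001986 m²; mean velocity V = Q/A = 0.0018/0.0001986 = 9.065 m/s.
Reynolds number Re = ρVD/μ = 1780 · 9.065 · 0.0159 / 0.00298 = 8.61e+04.
Re > 4000 → turbulent. Relative roughness ε/D = 0.000455/0.0159 = 0.0286. Haaland: 1/√f = -1.8 log₁₀[(0.0286/3.7)^1.11 + 6.9/8.61e+04] = -1.8 log₁₀[0.00453 + 8.01e-05] = 4.205, so f = 0.05655.
Total minor-loss coefficient ΣK = 1·0.99 = 0.99.
ΔP = [f·L/D + ΣK]·(ρV²/2) = [0.05655·8.84/0.0159 + 0.99]·(1780·9.065²/2) = [31.44 + 0.99]·7.314e+04 = 2.372e+06 Pa.
Head loss h_f = ΔP/(ρg) = 2.372e+06/(1780·9.81) = 136 m.

h_f ≈ 136 m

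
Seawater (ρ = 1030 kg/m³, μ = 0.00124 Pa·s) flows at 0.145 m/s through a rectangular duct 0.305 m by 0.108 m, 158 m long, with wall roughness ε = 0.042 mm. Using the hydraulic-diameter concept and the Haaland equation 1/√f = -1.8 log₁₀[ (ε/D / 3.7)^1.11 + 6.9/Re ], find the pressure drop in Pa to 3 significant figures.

ΔP ≈ 284 Pa

Hydraulic diameter D_h = 4A/P = 4·(0.305·0.108)/(2·(0.305+0.108)) = 0.1318/0.826 = 0.1595 m.
Re = ρVD_h/μ = 1030·0.145·0.1595/0.00124 = 1.921e+04.
ε/D_h = 4.2e-05/0.1595 = 0.000263; Haaland gives 1/√f = -1.8 log₁₀[2.49e-05+0.000359] = 6.148, so f = 0.02646.
ΔP = f(L/D_h)(ρV²/2) = 0.02646·158/0.1595·10.83 = 283.7 Pa.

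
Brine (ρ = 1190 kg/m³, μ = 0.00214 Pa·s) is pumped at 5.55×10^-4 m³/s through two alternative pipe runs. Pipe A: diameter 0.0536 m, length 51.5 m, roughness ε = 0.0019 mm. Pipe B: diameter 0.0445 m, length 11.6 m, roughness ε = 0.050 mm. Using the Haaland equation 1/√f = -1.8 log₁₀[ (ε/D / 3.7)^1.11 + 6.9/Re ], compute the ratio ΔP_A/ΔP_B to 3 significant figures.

ΔP_A/ΔP_B ≈ 1.77

Pipe A: V = Q/A = 0.000555/0.002256 = 0.246 m/s; Re = 7331; ε/D = 3.54e-05; Haaland → f = 0.03373; ΔP_A = f(L/D)(ρV²/2) = 1167 Pa.
Pipe B: V = Q/A = 0.000555/0.001555 = 0.3568 m/s; Re = 8830; ε/D = 0.00112; Haaland → f = 0.03333; ΔP_B = f(L/D)(ρV²/2) = 658.4 Pa.
ΔP_A/ΔP_B = 1167/658.4 = 1.77.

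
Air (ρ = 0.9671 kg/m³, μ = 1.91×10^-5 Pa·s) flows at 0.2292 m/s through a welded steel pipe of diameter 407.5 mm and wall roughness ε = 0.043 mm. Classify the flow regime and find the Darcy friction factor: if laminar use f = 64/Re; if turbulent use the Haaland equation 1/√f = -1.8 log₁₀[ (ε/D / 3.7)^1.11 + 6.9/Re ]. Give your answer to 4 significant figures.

f ≈ 0.03845

Re = ρVD/μ = 0.9671·0.2292·0.4075/1.91e-05 = 4729.
Re > 4000 → turbulent. ε/D = 4.3e-05/0.4075 = 0.000106; Haaland: 1/√f = -1.8 log₁₀[9.02e-06 + 0.00146] = 5.1, so f = 0.03845.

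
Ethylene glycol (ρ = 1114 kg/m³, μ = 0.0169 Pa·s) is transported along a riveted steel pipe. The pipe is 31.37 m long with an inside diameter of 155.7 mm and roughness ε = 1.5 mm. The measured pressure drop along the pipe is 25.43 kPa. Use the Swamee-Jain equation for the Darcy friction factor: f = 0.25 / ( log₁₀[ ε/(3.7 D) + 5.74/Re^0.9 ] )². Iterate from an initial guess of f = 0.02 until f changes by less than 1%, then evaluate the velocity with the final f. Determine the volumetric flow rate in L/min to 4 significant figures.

Q ≈ 2706 L/min

Rearranging Darcy-Weisbach: V = √(2·ΔP·D/(f·L·ρ)). With ε/D = 0.0015/0.1557 = 0.00963, iterate starting from f = 0.02:
  f = 0.02 → V = √(2·2.543e+04·0.1557/(0.02·31.37·1114)) = 3.366 m/s; Re = ρVD/μ = 3.455e+04; f → 0.03962
  f = 0.03962 → V = 2.392 m/s; Re = 2.455e+04; f → 0.04037
  f = 0.04037 → V = 2.369 m/s; Re = 2.432e+04; f → 0.04039
Converged (Δf/f < 1%). With the final f = 0.04039: V = √(2·2.543e+04·0.1557/(0.04039·31.37·1114)) = 2.369 m/s.
Q = V·A = 2.369·(π/4·0.1557²) = 0.0451 m³/s = 2706 L/min.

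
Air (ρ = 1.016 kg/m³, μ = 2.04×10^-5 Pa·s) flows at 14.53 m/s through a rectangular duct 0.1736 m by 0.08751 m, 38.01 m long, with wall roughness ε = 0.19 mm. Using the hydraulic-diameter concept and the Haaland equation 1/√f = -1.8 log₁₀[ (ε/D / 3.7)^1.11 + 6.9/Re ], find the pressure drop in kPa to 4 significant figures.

ΔP ≈ 0.8495 kPa

Hydraulic diameter D_h = 4A/P = 4·(0.1736·0.08751)/(2·(0.1736+0.08751)) = 0.06077/0.5222 = 0.1164 m.
Re = ρVD_h/μ = 1.016·14.53·0.1164/2.04e-05 = 8.421e+04.
ε/D_h = 0.00019/0.1164 = 0.00163; Haaland gives 1/√f = -1.8 log₁₀[0.000189+8.19e-05] = 6.422, so f = 0.02425.
ΔP = f(L/D_h)(ρV²/2) = 0.02425·38.01/0.1164·107.2 = 849.5 Pa.
ΔP = 0.8495 kPa.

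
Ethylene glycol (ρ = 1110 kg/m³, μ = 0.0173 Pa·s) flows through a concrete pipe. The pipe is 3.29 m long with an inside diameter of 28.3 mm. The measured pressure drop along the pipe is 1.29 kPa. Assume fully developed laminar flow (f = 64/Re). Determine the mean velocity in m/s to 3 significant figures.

V ≈ 0.567 m/s

For laminar flow, f = 64/Re with Re = ρVD/μ, so Darcy-Weisbach reduces to ΔP = 32μLV/D². Solving for V: V = ΔP·D²/(32μL) = 1290·(0.0283)²/(32·0.0173·3.29) = 0.5672 m/s.
Check: Re = ρVD/μ = 1110·0.5672·0.0283/0.0173 = 1030 < 2300, so the laminar assumption holds.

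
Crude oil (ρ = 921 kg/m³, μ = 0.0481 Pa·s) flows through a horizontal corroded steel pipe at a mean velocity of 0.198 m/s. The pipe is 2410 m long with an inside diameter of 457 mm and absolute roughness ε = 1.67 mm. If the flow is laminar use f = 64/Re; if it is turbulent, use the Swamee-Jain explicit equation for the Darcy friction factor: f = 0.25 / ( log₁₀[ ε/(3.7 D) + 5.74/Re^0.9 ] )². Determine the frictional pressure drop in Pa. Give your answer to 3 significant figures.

ΔP ≈ 3520 Pa

Reynolds number Re = ρVD/μ = 921 · 0.198 · 0.457 / 0.0481 = 1733.
Re < 2300 → laminar flow, so f = 64/Re = 64/1733 = 0.03694 (the turbulent correlation is not needed).
Darcy-Weisbach: ΔP = f(L/D)(ρV²/2) = 0.03694·(2410/0.457)·(921·0.198²/2) = 0.03694·5274·18.05 = 3517 Pa.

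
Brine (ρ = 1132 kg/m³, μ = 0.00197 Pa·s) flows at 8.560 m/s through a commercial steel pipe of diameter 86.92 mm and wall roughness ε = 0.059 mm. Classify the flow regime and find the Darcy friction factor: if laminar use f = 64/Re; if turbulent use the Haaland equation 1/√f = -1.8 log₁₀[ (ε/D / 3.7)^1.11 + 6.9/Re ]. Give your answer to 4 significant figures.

f ≈ 0.01874

Re = ρVD/μ = 1132·8.56·0.08692/0.00197 = 4.275e+05.
Re > 4000 → turbulent. ε/D = 5.9e-05/0.08692 = 0.000679; Haaland: 1/√f = -1.8 log₁₀[7.12e-05 + 1.61e-05] = 7.306, so f = 0.01874.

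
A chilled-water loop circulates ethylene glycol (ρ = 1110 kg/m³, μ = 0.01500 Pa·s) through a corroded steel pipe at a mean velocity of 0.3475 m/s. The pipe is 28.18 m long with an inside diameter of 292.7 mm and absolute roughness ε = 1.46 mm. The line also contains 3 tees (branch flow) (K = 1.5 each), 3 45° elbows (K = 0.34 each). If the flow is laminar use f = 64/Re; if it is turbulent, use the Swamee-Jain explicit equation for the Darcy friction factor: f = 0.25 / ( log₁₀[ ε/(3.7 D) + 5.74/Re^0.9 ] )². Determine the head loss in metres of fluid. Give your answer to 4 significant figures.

Reynolds number Re = ρVD/μ = 1110 · 0.3475 · 0.2927 / 0.015 = 7527.
Re > 4000 → turbulent. Relative roughness ε/D = 0.00146/0.2927 = 0.00499. Swamee-Jain: f = 0.25/(log₁₀[0.00499/3.7 + 5.74/7527^0.9])² = 0.25/(log₁₀[0.00135 + 0.00186])² = 0.25/(-2.493)² = 0.04021.
Total minor-loss coefficient ΣK = 3·1.5 + 3·0.34 = 5.52.
ΔP = [f·L/D + ΣK]·(ρV²/2) = [0.04021·28.18/0.2927 + 5.52]·(1110·0.3475²/2) = [3.871 + 5.52]·67.02 = 629.4 Pa.
Head loss h_f = ΔP/(ρg) = 629.4/(1110·9.81) = 0.05780 m.

h_f ≈ 0.05780 m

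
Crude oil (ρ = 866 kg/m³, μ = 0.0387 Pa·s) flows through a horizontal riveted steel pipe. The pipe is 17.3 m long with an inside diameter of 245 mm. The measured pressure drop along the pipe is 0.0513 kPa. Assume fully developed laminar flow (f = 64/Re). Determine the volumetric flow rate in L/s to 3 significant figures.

For laminar flow, f = 64/Re with Re = ρVD/μ, so Darcy-Weisbach reduces to ΔP = 32μLV/D². Solving for V: V = ΔP·D²/(32μL) = 51.3·(0.245)²/(32·0.0387·17.3) = 0.1437 m/s.
Check: Re = ρVD/μ = 866·0.1437·0.245/0.0387 = 788 < 2300, so the laminar assumption holds.
Q = V·A = 0.1437·(π/4·0.245²) = 0.006776 m³/s = 6.78 L/s.

Q ≈ 6.78 L/s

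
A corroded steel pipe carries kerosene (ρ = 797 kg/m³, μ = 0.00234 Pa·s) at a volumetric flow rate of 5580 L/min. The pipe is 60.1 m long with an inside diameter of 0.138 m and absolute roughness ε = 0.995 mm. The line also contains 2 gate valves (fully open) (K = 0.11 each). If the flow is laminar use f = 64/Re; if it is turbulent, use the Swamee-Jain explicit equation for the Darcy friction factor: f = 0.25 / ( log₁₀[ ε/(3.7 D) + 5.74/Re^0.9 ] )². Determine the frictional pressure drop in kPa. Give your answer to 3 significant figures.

ΔP ≈ 234 kPa

Q = 5580 L/min = 5580/60000 = 0.093 m³/s.
Cross-sectional area A = πD²/4 = π(0.138)²/4 = 0.01496 m²; mean velocity V = Q/A = 0.093/0.01496 = 6.218 m/s.
Reynolds number Re = ρVD/μ = 797 · 6.218 · 0.138 / 0.00234 = 2.923e+05.
Re > 4000 → turbulent. Relative roughness ε/D = 0.000995/0.138 = 0.00721. Swamee-Jain: f = 0.25/(log₁₀[0.00721/3.7 + 5.74/2.923e+05^0.9])² = 0.25/(log₁₀[0.00195 + 6.91e-05])² = 0.25/(-2.695)² = 0.03442.
Total minor-loss coefficient ΣK = 2·0.11 = 0.22.
ΔP = [f·L/D + ΣK]·(ρV²/2) = [0.03442·60.1/0.138 + 0.22]·(797·6.218²/2) = [14.99 + 0.22]·1.541e+04 = 2.343e+05 Pa.
ΔP = 2.343e+05 Pa = 234 kPa.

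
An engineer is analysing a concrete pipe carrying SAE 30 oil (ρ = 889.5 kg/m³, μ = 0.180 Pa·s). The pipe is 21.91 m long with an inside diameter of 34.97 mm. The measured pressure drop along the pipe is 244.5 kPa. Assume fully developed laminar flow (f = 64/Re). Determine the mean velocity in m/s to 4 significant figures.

For laminar flow, f = 64/Re with Re = ρVD/μ, so Darcy-Weisbach reduces to ΔP = 32μLV/D². Solving for V: V = ΔP·D²/(32μL) = 2.445e+05·(0.03497)²/(32·0.18·21.91) = 2.369 m/s.
Check: Re = ρVD/μ = 889.5·2.369·0.03497/0.18 = 409.4 < 2300, so the laminar assumption holds.

V ≈ 2.369 m/s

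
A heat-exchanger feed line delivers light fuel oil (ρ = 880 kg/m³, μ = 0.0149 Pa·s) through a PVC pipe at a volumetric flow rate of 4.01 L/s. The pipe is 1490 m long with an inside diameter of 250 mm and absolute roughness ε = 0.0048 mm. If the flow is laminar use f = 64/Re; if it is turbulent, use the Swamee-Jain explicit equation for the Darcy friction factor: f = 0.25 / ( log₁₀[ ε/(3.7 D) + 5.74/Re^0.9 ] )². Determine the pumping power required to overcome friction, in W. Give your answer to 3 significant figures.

Q = 4.01 L/s = 4.01/1000 = 0.00401 m³/s.
Cross-sectional area A = πD²/4 = π(0.25)²/4 = 0.04909 m²; mean velocity V = Q/A = 0.00401/0.04909 = 0.08169 m/s.
Reynolds number Re = ρVD/μ = 880 · 0.08169 · 0.25 / 0.0149 = 1206.
Re < 2300 → laminar flow, so f = 64/Re = 64/1206 = 0.05306 (the turbulent correlation is not needed).
Darcy-Weisbach: ΔP = f(L/D)(ρV²/2) = 0.05306·(1490/0.25)·(880·0.08169²/2) = 0.05306·5960·2.936 = 928.6 Pa.
Pumping power P = QΔP = 0.00401·928.6 = 3.724 W = 3.72 W.

P ≈ 3.72 W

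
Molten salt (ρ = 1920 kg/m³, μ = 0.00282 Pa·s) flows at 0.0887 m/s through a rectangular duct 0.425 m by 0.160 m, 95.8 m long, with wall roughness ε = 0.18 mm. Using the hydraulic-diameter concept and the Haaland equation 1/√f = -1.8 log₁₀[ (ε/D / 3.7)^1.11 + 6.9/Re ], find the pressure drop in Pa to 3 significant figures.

ΔP ≈ 91.4 Pa

Hydraulic diameter D_h = 4A/P = 4·(0.425·0.16)/(2·(0.425+0.16)) = 0.272/1.17 = 0.2325 m.
Re = ρVD_h/μ = 1920·0.0887·0.2325/0.00282 = 1.404e+04.
ε/D_h = 0.00018/0.2325 = 0.000774; Haaland gives 1/√f = -1.8 log₁₀[8.24e-05+0.000491] = 5.834, so f = 0.02938.
ΔP = f(L/D_h)(ρV²/2) = 0.02938·95.8/0.2325·7.553 = 91.44 Pa.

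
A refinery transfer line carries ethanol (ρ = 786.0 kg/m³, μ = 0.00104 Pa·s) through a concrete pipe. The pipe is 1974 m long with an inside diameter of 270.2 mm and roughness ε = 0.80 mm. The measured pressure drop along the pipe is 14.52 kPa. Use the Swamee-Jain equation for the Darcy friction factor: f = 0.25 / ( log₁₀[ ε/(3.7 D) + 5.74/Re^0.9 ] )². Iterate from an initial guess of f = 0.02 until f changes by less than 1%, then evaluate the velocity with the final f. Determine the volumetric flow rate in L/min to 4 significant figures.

Rearranging Darcy-Weisbach: V = √(2·ΔP·D/(f·L·ρ)). With ε/D = 0.0008/0.2702 = 0.00296, iterate starting from f = 0.02:
  f = 0.02 → V = √(2·1.452e+04·0.2702/(0.02·1974·786)) = 0.5029 m/s; Re = ρVD/μ = 1.027e+05; f → 0.0276
  f = 0.0276 → V = 0.4281 m/s; Re = 8.742e+04; f → 0.02782
Converged (Δf/f < 1%). With the final f = 0.02782: V = √(2·1.452e+04·0.2702/(0.02782·1974·786)) = 0.4264 m/s.
Q = V·A = 0.4264·(π/4·0.2702²) = 0.02445 m³/s = 1467 L/min.

Q ≈ 1467 L/min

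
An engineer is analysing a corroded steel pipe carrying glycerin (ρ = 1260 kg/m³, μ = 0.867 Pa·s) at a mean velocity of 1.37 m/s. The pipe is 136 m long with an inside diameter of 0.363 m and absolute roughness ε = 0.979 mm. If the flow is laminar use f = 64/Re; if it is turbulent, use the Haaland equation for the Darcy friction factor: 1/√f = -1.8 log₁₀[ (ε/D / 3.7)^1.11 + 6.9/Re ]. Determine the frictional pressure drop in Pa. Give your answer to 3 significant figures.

Reynolds number Re = ρVD/μ = 1260 · 1.37 · 0.363 / 0.867 = 722.7.
Re < 2300 → laminar flow, so f = 64/Re = 64/722.7 = 0.08855 (the turbulent correlation is not needed).
Darcy-Weisbach: ΔP = f(L/D)(ρV²/2) = 0.08855·(136/0.363)·(1260·1.37²/2) = 0.08855·374.7·1182 = 3.923e+04 Pa.

ΔP ≈ 39200 Pa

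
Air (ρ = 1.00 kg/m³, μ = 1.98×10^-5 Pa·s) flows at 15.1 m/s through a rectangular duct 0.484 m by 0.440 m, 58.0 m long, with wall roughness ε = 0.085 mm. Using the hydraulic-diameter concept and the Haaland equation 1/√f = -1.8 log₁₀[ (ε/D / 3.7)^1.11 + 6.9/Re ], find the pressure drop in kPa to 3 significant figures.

ΔP ≈ 0.225 kPa

Hydraulic diameter D_h = 4A/P = 4·(0.484·0.44)/(2·(0.484+0.44)) = 0.8518/1.848 = 0.461 m.
Re = ρVD_h/μ = 1·15.1·0.461/1.98e-05 = 3.515e+05.
ε/D_h = 8.5e-05/0.461 = 0.000184; Haaland gives 1/√f = -1.8 log₁₀[1.68e-05+1.96e-05] = 7.99, so f = 0.01566.
ΔP = f(L/D_h)(ρV²/2) = 0.01566·58/0.461·114 = 224.7 Pa.
ΔP = 0.225 kPa.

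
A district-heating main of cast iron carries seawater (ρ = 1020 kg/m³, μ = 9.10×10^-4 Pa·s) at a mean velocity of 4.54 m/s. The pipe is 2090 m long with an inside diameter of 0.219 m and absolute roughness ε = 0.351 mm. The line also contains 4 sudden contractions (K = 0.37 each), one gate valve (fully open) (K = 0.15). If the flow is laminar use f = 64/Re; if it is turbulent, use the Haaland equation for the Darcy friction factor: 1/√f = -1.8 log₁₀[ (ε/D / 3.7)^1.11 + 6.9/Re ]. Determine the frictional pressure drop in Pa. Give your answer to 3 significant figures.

ΔP ≈ 2.26×10^6 Pa

Reynolds number Re = ρVD/μ = 1020 · 4.54 · 0.219 / 0.00091 = 1.114e+06.
Re > 4000 → turbulent. Relative roughness ε/D = 0.000351/0.219 = 0.0016. Haaland: 1/√f = -1.8 log₁₀[(0.0016/3.7)^1.11 + 6.9/1.114e+06] = -1.8 log₁₀[0.000185 + 6.19e-06] = 6.694, so f = 0.02232.
Total minor-loss coefficient ΣK = 4·0.37 + 1·0.15 = 1.63.
ΔP = [f·L/D + ΣK]·(ρV²/2) = [0.02232·2090/0.219 + 1.63]·(1020·4.54²/2) = [213 + 1.63]·1.051e+04 = 2.256e+06 Pa.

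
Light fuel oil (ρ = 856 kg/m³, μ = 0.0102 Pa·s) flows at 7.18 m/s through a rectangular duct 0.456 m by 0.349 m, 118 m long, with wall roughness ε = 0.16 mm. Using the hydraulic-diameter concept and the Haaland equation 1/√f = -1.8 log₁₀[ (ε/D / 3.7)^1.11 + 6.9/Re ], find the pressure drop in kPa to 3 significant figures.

Hydraulic diameter D_h = 4A/P = 4·(0.456·0.349)/(2·(0.456+0.349)) = 0.6366/1.61 = 0.3954 m.
Re = ρVD_h/μ = 856·7.18·0.3954/0.0102 = 2.382e+05.
ε/D_h = 0.00016/0.3954 = 0.000405; Haaland gives 1/√f = -1.8 log₁₀[4.01e-05+2.9e-05] = 7.489, so f = 0.01783.
ΔP = f(L/D_h)(ρV²/2) = 0.01783·118/0.3954·2.206e+04 = 1.174e+05 Pa.
ΔP = 117 kPa.

ΔP ≈ 117 kPa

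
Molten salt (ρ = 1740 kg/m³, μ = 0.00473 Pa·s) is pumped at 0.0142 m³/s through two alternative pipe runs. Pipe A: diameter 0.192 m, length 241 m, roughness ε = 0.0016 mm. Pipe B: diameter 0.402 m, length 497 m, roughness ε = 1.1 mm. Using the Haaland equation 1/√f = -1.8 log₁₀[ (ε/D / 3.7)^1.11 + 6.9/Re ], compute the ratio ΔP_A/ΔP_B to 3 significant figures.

Pipe A: V = Q/A = 0.0142/0.02895 = 0.4905 m/s; Re = 3.464e+04; ε/D = 8.33e-06; Haaland → f = 0.02255; ΔP_A = f(L/D)(ρV²/2) = 5924 Pa.
Pipe B: V = Q/A = 0.0142/0.1269 = 0.1119 m/s; Re = 1.654e+04; ε/D = 0.00274; Haaland → f = 0.03163; ΔP_B = f(L/D)(ρV²/2) = 425.8 Pa.
ΔP_A/ΔP_B = 5924/425.8 = 13.9.

ΔP_A/ΔP_B ≈ 13.9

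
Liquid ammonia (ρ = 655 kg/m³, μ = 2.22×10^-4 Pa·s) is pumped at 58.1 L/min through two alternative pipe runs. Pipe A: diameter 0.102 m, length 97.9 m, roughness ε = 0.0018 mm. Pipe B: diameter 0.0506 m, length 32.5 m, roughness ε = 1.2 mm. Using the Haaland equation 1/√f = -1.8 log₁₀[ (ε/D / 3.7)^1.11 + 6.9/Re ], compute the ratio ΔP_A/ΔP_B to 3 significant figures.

ΔP_A/ΔP_B ≈ 0.0386

Pipe A: V = Q/A = 0.0009683/0.008171 = 0.1185 m/s; Re = 3.566e+04; ε/D = 1.76e-05; Haaland → f = 0.02242; ΔP_A = f(L/D)(ρV²/2) = 98.95 Pa.
Pipe B: V = Q/A = 0.0009683/0.002011 = 0.4815 m/s; Re = 7.189e+04; ε/D = 0.0237; Haaland → f = 0.05256; ΔP_B = f(L/D)(ρV²/2) = 2564 Pa.
ΔP_A/ΔP_B = 98.95/2564 = 0.0386.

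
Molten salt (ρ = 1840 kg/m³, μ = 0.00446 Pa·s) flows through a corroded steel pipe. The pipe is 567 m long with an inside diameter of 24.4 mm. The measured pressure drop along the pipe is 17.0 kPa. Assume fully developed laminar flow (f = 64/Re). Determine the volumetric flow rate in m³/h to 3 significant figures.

For laminar flow, f = 64/Re with Re = ρVD/μ, so Darcy-Weisbach reduces to ΔP = 32μLV/D². Solving for V: V = ΔP·D²/(32μL) = 1.7e+04·(0.0244)²/(32·0.00446·567) = 0.1251 m/s.
Check: Re = ρVD/μ = 1840·0.1251·0.0244/0.00446 = 1259 < 2300, so the laminar assumption holds.
Q = V·A = 0.1251·(π/4·0.0244²) = 5.848e-05 m³/s = 0.211 m³/h.

Q ≈ 0.211 m³/h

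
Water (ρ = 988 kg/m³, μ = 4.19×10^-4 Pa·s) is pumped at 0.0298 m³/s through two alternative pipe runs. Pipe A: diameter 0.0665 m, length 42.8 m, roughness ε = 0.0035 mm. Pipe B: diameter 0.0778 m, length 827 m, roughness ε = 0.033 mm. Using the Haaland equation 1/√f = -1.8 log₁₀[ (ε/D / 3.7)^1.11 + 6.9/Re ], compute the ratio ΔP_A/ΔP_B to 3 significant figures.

Pipe A: V = Q/A = 0.0298/0.003473 = 8.58 m/s; Re = 1.345e+06; ε/D = 5.26e-05; Haaland → f = 0.01219; ΔP_A = f(L/D)(ρV²/2) = 2.853e+05 Pa.
Pipe B: V = Q/A = 0.0298/0.004754 = 6.269 m/s; Re = 1.15e+06; ε/D = 0.000424; Haaland → f = 0.01657; ΔP_B = f(L/D)(ρV²/2) = 3.418e+06 Pa.
ΔP_A/ΔP_B = 2.853e+05/3.418e+06 = 0.0835.

ΔP_A/ΔP_B ≈ 0.0835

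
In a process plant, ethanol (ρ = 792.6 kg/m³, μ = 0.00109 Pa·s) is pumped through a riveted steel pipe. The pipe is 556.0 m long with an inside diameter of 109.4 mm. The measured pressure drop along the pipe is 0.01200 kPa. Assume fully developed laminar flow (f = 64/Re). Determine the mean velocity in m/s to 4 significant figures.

For laminar flow, f = 64/Re with Re = ρVD/μ, so Darcy-Weisbach reduces to ΔP = 32μLV/D². Solving for V: V = ΔP·D²/(32μL) = 12·(0.1094)²/(32·0.00109·556) = 0.007406 m/s.
Check: Re = ρVD/μ = 792.6·0.007406·0.1094/0.00109 = 589.1 < 2300, so the laminar assumption holds.

V ≈ 0.007406 m/s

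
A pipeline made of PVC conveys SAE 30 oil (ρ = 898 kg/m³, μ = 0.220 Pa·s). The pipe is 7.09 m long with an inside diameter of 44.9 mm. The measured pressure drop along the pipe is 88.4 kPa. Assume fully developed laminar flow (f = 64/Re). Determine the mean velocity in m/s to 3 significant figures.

For laminar flow, f = 64/Re with Re = ρVD/μ, so Darcy-Weisbach reduces to ΔP = 32μLV/D². Solving for V: V = ΔP·D²/(32μL) = 8.84e+04·(0.0449)²/(32·0.22·7.09) = 3.57 m/s.
Check: Re = ρVD/μ = 898·3.57·0.0449/0.22 = 654.4 < 2300, so the laminar assumption holds.

V ≈ 3.57 m/s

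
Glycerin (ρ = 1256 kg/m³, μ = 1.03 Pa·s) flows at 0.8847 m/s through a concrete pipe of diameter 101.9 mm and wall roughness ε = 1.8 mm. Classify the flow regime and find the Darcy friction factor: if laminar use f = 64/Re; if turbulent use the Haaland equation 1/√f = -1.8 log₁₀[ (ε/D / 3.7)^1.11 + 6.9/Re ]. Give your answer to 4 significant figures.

f ≈ 0.5822

Re = ρVD/μ = 1256·0.8847·0.1019/1.03 = 109.9.
Re < 2300 → laminar, so f = 64/Re = 0.5822 (roughness is irrelevant in laminar flow).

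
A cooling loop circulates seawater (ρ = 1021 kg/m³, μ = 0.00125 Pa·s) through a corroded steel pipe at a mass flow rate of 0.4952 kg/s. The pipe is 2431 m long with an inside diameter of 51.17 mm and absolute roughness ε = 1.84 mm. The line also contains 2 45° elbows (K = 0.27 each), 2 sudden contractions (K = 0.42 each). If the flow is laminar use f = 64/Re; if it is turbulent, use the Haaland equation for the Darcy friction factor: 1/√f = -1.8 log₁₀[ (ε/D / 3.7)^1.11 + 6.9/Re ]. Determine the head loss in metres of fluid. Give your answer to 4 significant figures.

A = πD²/4 = π(0.05117)²/4 = 0.002056 m²; mean velocity V = ṁ/(ρA) = 0.4952/(1021 · 0.002056) = 0.2358 m/s.
Reynolds number Re = ρVD/μ = 1021 · 0.2358 · 0.05117 / 0.00125 = 9857.
Re > 4000 → turbulent. Relative roughness ε/D = 0.00184/0.05117 = 0.036. Haaland: 1/√f = -1.8 log₁₀[(0.036/3.7)^1.11 + 6.9/9857] = -1.8 log₁₀[0.00584 + 0.0007] = 3.932, so f = 0.06467.
Total minor-loss coefficient ΣK = 2·0.27 + 2·0.42 = 1.38.
ΔP = [f·L/D + ΣK]·(ρV²/2) = [0.06467·2431/0.05117 + 1.38]·(1021·0.2358²/2) = [3072 + 1.38]·28.4 = 8.729e+04 Pa.
Head loss h_f = ΔP/(ρg) = 8.729e+04/(1021·9.81) = 8.715 m.

h_f ≈ 8.715 m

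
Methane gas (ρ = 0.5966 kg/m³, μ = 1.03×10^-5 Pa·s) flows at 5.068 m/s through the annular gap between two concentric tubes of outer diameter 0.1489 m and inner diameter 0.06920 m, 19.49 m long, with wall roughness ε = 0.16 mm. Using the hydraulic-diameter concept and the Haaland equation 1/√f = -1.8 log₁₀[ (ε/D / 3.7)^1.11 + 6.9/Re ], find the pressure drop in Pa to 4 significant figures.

Hydraulic diameter D_h = 4A/P = D_o - D_i = 0.1489 - 0.0692 = 0.0797 m.
Re = ρVD_h/μ = 0.5966·5.068·0.0797/1.03e-05 = 2.34e+04.
ε/D_h = 0.00016/0.0797 = 0.00201; Haaland gives 1/√f = -1.8 log₁₀[0.000237+0.000295] = 5.893, so f = 0.02879.
ΔP = f(L/D_h)(ρV²/2) = 0.02879·19.49/0.0797·7.662 = 53.95 Pa.

ΔP ≈ 53.95 Pa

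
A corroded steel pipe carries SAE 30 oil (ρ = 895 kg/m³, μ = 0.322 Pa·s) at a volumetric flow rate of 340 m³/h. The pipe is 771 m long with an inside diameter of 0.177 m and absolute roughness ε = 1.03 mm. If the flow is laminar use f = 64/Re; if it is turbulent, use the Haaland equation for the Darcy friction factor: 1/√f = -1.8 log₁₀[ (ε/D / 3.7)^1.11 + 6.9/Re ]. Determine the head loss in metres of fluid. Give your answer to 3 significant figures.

h_f ≈ 111 m

Q = 340 m³/h = 340/3600 = 0.09444 m³/s.
Cross-sectional area A = πD²/4 = π(0.177)²/4 = 0.02461 m²; mean velocity V = Q/A = 0.09444/0.02461 = 3.838 m/s.
Reynolds number Re = ρVD/μ = 895 · 3.838 · 0.177 / 0.322 = 1888.
Re < 2300 → laminar flow, so f = 64/Re = 64/1888 = 0.03389 (the turbulent correlation is not needed).
Darcy-Weisbach: ΔP = f(L/D)(ρV²/2) = 0.03389·(771/0.177)·(895·3.838²/2) = 0.03389·4356·6593 = 9.733e+05 Pa.
Head loss h_f = ΔP/(ρg) = 9.733e+05/(895·9.81) = 111 m.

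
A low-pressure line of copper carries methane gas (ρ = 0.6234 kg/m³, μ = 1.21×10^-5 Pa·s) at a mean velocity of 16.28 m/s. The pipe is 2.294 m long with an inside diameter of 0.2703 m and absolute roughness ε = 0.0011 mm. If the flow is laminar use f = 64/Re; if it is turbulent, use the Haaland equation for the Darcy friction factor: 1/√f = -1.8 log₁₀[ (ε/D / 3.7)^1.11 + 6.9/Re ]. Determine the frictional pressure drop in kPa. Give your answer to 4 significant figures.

Reynolds number Re = ρVD/μ = 0.6234 · 16.28 · 0.2703 / 1.21e-05 = 2.267e+05.
Re > 4000 → turbulent. Relative roughness ε/D = 1.1e-06/0.2703 = 4.07e-06. Haaland: 1/√f = -1.8 log₁₀[(4.07e-06/3.7)^1.11 + 6.9/2.267e+05] = -1.8 log₁₀[2.43e-07 + 3.04e-05] = 8.124, so f = 0.01515.
Darcy-Weisbach: ΔP = f(L/D)(ρV²/2) = 0.01515·(2.294/0.2703)·(0.6234·16.28²/2) = 0.01515·8.487·82.61 = 10.62 Pa.
ΔP = 10.62 Pa = 0.01062 kPa.

ΔP ≈ 0.01062 kPa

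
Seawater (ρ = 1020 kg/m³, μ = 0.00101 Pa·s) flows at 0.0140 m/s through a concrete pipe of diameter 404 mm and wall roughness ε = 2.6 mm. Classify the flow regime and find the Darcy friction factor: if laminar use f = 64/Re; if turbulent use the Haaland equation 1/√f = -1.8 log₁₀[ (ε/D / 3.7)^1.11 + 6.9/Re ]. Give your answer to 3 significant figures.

Re = ρVD/μ = 1020·0.014·0.404/0.00101 = 5712.
Re > 4000 → turbulent. ε/D = 0.0026/0.404 = 0.00644; Haaland: 1/√f = -1.8 log₁₀[0.000865 + 0.00121] = 4.83, so f = 0.04286.

f ≈ 0.0429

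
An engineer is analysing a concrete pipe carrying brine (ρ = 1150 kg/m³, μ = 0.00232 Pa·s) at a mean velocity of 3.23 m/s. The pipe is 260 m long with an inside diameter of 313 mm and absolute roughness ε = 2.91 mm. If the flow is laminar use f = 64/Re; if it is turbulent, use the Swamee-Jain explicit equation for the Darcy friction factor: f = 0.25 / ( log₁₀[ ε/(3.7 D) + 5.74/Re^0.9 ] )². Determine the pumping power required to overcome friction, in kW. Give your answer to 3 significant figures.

Reynolds number Re = ρVD/μ = 1150 · 3.23 · 0.313 / 0.00232 = 5.011e+05.
Re > 4000 → turbulent. Relative roughness ε/D = 0.00291/0.313 = 0.0093. Swamee-Jain: f = 0.25/(log₁₀[0.0093/3.7 + 5.74/5.011e+05^0.9])² = 0.25/(log₁₀[0.00251 + 4.26e-05])² = 0.25/(-2.593)² = 0.03719.
Darcy-Weisbach: ΔP = f(L/D)(ρV²/2) = 0.03719·(260/0.313)·(1150·3.23²/2) = 0.03719·830.7·5999 = 1.853e+05 Pa.
Q = V·A = 3.23·0.07694 = 0.2485 m³/s.
Pumping power P = QΔP = 0.2485·1.853e+05 = 46060 W = 46.1 kW.

P ≈ 46.1 kW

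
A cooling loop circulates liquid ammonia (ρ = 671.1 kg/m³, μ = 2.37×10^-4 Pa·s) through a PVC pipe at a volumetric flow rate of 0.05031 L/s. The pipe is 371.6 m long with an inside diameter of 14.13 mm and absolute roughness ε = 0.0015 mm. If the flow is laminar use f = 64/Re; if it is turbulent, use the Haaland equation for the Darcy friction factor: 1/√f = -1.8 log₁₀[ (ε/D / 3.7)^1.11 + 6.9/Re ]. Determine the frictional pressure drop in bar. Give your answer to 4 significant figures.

ΔP ≈ 0.2634 bar

Q = 0.05031 L/s = 0.05031/1000 = 5.031e-05 m³/s.
Cross-sectional area A = πD²/4 = π(0.01413)²/4 = 0.0001568 m²; mean velocity V = Q/A = 5.031e-05/0.0001568 = 0.3208 m/s.
Reynolds number Re = ρVD/μ = 671.1 · 0.3208 · 0.01413 / 0.000237 = 1.284e+04.
Re > 4000 → turbulent. Relative roughness ε/D = 1.5e-06/0.01413 = 0.000106. Haaland: 1/√f = -1.8 log₁₀[(0.000106/3.7)^1.11 + 6.9/1.284e+04] = -1.8 log₁₀[9.08e-06 + 0.000538] = 5.872, so f = 0.029.
Darcy-Weisbach: ΔP = f(L/D)(ρV²/2) = 0.029·(371.6/0.01413)·(671.1·0.3208²/2) = 0.029·2.63e+04·34.54 = 2.634e+04 Pa.
ΔP = 2.634e+04 Pa = 0.2634 bar.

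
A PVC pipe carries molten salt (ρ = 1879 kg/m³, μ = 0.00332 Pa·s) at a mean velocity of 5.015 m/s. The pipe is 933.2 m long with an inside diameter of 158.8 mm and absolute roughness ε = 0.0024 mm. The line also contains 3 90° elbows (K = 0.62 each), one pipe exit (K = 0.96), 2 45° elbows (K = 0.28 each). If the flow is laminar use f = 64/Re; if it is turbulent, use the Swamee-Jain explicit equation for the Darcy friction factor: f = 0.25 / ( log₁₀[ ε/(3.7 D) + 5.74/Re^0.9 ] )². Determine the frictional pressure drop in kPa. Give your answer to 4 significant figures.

ΔP ≈ 1963 kPa

Reynolds number Re = ρVD/μ = 1879 · 5.015 · 0.1588 / 0.00332 = 4.507e+05.
Re > 4000 → turbulent. Relative roughness ε/D = 2.4e-06/0.1588 = 1.51e-05. Swamee-Jain: f = 0.25/(log₁₀[1.51e-05/3.7 + 5.74/4.507e+05^0.9])² = 0.25/(log₁₀[4.08e-06 + 4.68e-05])² = 0.25/(-4.293)² = 0.01356.
Total minor-loss coefficient ΣK = 3·0.62 + 1·0.96 + 2·0.28 = 3.38.
ΔP = [f·L/D + ΣK]·(ρV²/2) = [0.01356·933.2/0.1588 + 3.38]·(1879·5.015²/2) = [79.71 + 3.38]·2.363e+04 = 1.963e+06 Pa.
ΔP = 1.963e+06 Pa = 1963 kPa.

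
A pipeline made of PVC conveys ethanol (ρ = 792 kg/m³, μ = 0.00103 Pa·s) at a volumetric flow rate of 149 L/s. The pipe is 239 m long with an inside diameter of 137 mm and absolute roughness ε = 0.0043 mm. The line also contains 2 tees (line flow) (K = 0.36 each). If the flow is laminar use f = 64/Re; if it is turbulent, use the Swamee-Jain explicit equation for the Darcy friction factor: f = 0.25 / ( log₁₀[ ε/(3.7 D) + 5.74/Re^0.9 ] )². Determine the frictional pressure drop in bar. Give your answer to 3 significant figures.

ΔP ≈ 8.92 bar

Q = 149 L/s = 149/1000 = 0.149 m³/s.
Cross-sectional area A = πD²/4 = π(0.137)²/4 = 0.01474 m²; mean velocity V = Q/A = 0.149/0.01474 = 10.11 m/s.
Reynolds number Re = ρVD/μ = 792 · 10.11 · 0.137 / 0.00103 = 1.065e+06.
Re > 4000 → turbulent. Relative roughness ε/D = 4.3e-06/0.137 = 3.14e-05. Swamee-Jain: f = 0.25/(log₁₀[3.14e-05/3.7 + 5.74/1.065e+06^0.9])² = 0.25/(log₁₀[8.48e-06 + 2.16e-05])² = 0.25/(-4.522)² = 0.01223.
Total minor-loss coefficient ΣK = 2·0.36 = 0.72.
ΔP = [f·L/D + ΣK]·(ρV²/2) = [0.01223·239/0.137 + 0.72]·(792·10.11²/2) = [21.33 + 0.72]·4.046e+04 = 8.921e+05 Pa.
ΔP = 8.921e+05 Pa = 8.92 bar.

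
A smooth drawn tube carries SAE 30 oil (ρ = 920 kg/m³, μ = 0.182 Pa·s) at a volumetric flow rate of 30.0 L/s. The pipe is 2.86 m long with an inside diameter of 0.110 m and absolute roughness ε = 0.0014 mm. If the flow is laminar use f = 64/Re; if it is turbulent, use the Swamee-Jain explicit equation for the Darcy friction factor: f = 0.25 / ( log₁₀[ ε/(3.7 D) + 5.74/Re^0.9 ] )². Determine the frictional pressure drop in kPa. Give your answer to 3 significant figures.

ΔP ≈ 4.35 kPa

Q = 30.0 L/s = 30.0/1000 = 0.03 m³/s.
Cross-sectional area A = πD²/4 = π(0.11)²/4 = 0.009503 m²; mean velocity V = Q/A = 0.03/0.009503 = 3.157 m/s.
Reynolds number Re = ρVD/μ = 920 · 3.157 · 0.11 / 0.182 = 1755.
Re < 2300 → laminar flow, so f = 64/Re = 64/1755 = 0.03646 (the turbulent correlation is not needed).
Darcy-Weisbach: ΔP = f(L/D)(ρV²/2) = 0.03646·(2.86/0.11)·(920·3.157²/2) = 0.03646·26·4584 = 4346 Pa.
ΔP = 4346 Pa = 4.35 kPa.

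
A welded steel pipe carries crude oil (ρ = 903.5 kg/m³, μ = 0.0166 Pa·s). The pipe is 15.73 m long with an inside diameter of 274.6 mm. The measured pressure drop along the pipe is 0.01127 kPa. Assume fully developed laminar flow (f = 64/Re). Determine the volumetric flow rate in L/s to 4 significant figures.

Q ≈ 6.023 L/s

For laminar flow, f = 64/Re with Re = ρVD/μ, so Darcy-Weisbach reduces to ΔP = 32μLV/D². Solving for V: V = ΔP·D²/(32μL) = 11.27·(0.2746)²/(32·0.0166·15.73) = 0.1017 m/s.
Check: Re = ρVD/μ = 903.5·0.1017·0.2746/0.0166 = 1520 < 2300, so the laminar assumption holds.
Q = V·A = 0.1017·(π/4·0.2746²) = 0.006023 m³/s = 6.023 L/s.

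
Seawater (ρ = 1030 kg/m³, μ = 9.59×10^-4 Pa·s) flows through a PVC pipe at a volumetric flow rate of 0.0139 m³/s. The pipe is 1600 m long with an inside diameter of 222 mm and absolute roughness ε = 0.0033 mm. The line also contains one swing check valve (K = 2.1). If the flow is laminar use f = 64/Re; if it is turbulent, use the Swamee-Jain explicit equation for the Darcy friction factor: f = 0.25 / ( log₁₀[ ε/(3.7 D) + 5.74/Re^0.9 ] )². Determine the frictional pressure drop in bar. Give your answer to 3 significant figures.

ΔP ≈ 0.0901 bar

Cross-sectional area A = πD²/4 = π(0.222)²/4 = 0.03871 m²; mean velocity V = Q/A = 0.0139/0.03871 = 0.3591 m/s.
Reynolds number Re = ρVD/μ = 1030 · 0.3591 · 0.222 / 0.000959 = 8.562e+04.
Re > 4000 → turbulent. Relative roughness ε/D = 3.3e-06/0.222 = 1.49e-05. Swamee-Jain: f = 0.25/(log₁₀[1.49e-05/3.7 + 5.74/8.562e+04^0.9])² = 0.25/(log₁₀[4.02e-06 + 0.000209])² = 0.25/(-3.672)² = 0.01854.
Total minor-loss coefficient ΣK = 1·2.1 = 2.1.
ΔP = [f·L/D + ΣK]·(ρV²/2) = [0.01854·1600/0.222 + 2.1]·(1030·0.3591²/2) = [133.6 + 2.1]·66.41 = 9013 Pa.
ΔP = 9013 Pa = 0.0901 bar.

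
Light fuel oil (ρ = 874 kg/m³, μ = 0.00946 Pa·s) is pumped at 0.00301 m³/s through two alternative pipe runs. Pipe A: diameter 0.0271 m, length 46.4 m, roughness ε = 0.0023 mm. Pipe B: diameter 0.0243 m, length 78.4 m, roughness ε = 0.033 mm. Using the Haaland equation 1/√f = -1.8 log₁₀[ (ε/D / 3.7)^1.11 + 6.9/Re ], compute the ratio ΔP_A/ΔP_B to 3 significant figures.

ΔP_A/ΔP_B ≈ 0.329

Pipe A: V = Q/A = 0.00301/0.0005768 = 5.218 m/s; Re = 1.307e+04; ε/D = 8.49e-05; Haaland → f = 0.02884; ΔP_A = f(L/D)(ρV²/2) = 5.876e+05 Pa.
Pipe B: V = Q/A = 0.00301/0.0004638 = 6.49 m/s; Re = 1.457e+04; ε/D = 0.00136; Haaland → f = 0.03009; ΔP_B = f(L/D)(ρV²/2) = 1.787e+06 Pa.
ΔP_A/ΔP_B = 5.876e+05/1.787e+06 = 0.329.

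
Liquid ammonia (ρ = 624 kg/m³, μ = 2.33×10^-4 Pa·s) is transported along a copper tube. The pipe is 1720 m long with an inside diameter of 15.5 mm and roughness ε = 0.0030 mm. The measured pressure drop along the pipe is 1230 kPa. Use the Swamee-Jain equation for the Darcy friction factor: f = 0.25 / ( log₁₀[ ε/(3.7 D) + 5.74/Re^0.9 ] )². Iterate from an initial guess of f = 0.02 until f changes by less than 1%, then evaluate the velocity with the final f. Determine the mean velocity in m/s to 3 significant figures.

Rearranging Darcy-Weisbach: V = √(2·ΔP·D/(f·L·ρ)). With ε/D = 3e-06/0.0155 = 0.000194, iterate starting from f = 0.02:
  f = 0.02 → V = √(2·1.23e+06·0.0155/(0.02·1720·624)) = 1.333 m/s; Re = ρVD/μ = 5.533e+04; f → 0.0211
  f = 0.0211 → V = 1.297 m/s; Re = 5.386e+04; f → 0.02121
Converged (Δf/f < 1%). With the final f = 0.02121: V = √(2·1.23e+06·0.0155/(0.02121·1720·624)) = 1.294 m/s.

V ≈ 1.29 m/s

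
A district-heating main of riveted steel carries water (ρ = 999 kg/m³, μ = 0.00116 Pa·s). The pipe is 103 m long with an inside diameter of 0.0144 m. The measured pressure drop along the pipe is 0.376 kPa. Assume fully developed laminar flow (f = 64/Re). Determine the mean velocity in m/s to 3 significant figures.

V ≈ 0.0204 m/s

For laminar flow, f = 64/Re with Re = ρVD/μ, so Darcy-Weisbach reduces to ΔP = 32μLV/D². Solving for V: V = ΔP·D²/(32μL) = 376·(0.0144)²/(32·0.00116·103) = 0.02039 m/s.
Check: Re = ρVD/μ = 999·0.02039·0.0144/0.00116 = 252.9 < 2300, so the laminar assumption holds.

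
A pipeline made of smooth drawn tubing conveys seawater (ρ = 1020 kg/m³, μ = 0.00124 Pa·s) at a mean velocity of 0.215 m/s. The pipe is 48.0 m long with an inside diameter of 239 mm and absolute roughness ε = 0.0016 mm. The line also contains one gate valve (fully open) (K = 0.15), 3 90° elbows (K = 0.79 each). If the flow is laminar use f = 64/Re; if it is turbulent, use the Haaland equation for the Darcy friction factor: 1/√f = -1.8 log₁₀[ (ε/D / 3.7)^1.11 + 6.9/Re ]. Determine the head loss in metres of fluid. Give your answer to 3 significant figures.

h_f ≈ 0.0161 m

Reynolds number Re = ρVD/μ = 1020 · 0.215 · 0.239 / 0.00124 = 4.227e+04.
Re > 4000 → turbulent. Relative roughness ε/D = 1.6e-06/0.239 = 6.69e-06. Haaland: 1/√f = -1.8 log₁₀[(6.69e-06/3.7)^1.11 + 6.9/4.227e+04] = -1.8 log₁₀[4.23e-07 + 0.000163] = 6.815, so f = 0.02153.
Total minor-loss coefficient ΣK = 1·0.15 + 3·0.79 = 2.52.
ΔP = [f·L/D + ΣK]·(ρV²/2) = [0.02153·48/0.239 + 2.52]·(1020·0.215²/2) = [4.324 + 2.52]·23.57 = 161.4 Pa.
Head loss h_f = ΔP/(ρg) = 161.4/(1020·9.81) = 0.0161 m.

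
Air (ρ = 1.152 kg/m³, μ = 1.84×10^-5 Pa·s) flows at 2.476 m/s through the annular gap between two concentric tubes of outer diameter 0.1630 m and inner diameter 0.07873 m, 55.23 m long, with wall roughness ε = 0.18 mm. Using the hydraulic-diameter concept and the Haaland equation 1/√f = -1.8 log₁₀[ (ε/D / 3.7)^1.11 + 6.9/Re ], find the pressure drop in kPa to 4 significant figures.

ΔP ≈ 0.07401 kPa

Hydraulic diameter D_h = 4A/P = D_o - D_i = 0.163 - 0.07873 = 0.08427 m.
Re = ρVD_h/μ = 1.152·2.476·0.08427/1.84e-05 = 1.306e+04.
ε/D_h = 0.00018/0.08427 = 0.00214; Haaland gives 1/√f = -1.8 log₁₀[0.000254+0.000528] = 5.592, so f = 0.03198.
ΔP = f(L/D_h)(ρV²/2) = 0.03198·55.23/0.08427·3.531 = 74.01 Pa.
ΔP = 0.07401 kPa.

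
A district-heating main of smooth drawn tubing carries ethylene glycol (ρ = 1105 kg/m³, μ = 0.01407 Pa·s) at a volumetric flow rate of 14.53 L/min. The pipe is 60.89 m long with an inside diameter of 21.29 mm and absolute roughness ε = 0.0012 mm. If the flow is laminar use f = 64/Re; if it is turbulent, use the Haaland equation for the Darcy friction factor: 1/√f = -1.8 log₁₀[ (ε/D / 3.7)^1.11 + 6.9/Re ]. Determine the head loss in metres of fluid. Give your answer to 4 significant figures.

h_f ≈ 3.796 m

Q = 14.53 L/min = 14.53/60000 = 0.0002422 m³/s.
Cross-sectional area A = πD²/4 = π(0.02129)²/4 = 0.000356 m²; mean velocity V = Q/A = 0.0002422/0.000356 = 0.6803 m/s.
Reynolds number Re = ρVD/μ = 1105 · 0.6803 · 0.02129 / 0.0141 = 1137.
Re < 2300 → laminar flow, so f = 64/Re = 64/1137 = 0.05627 (the turbulent correlation is not needed).
Darcy-Weisbach: ΔP = f(L/D)(ρV²/2) = 0.05627·(60.89/0.02129)·(1105·0.6803²/2) = 0.05627·2860·255.7 = 4.114e+04 Pa.
Head loss h_f = ΔP/(ρg) = 4.114e+04/(1105·9.81) = 3.796 m.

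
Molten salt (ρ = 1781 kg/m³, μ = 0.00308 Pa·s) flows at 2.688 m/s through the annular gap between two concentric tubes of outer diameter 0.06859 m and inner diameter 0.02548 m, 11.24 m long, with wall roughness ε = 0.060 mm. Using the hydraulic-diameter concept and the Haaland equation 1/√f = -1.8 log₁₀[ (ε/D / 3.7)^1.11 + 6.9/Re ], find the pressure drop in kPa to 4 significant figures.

Hydraulic diameter D_h = 4A/P = D_o - D_i = 0.06859 - 0.02548 = 0.04311 m.
Re = ρVD_h/μ = 1781·2.688·0.04311/0.00308 = 6.701e+04.
ε/D_h = 6e-05/0.04311 = 0.00139; Haaland gives 1/√f = -1.8 log₁₀[0.000158+0.000103] = 6.45, so f = 0.02404.
ΔP = f(L/D_h)(ρV²/2) = 0.02404·11.24/0.04311·6434 = 4.032e+04 Pa.
ΔP = 40.32 kPa.

ΔP ≈ 40.32 kPa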